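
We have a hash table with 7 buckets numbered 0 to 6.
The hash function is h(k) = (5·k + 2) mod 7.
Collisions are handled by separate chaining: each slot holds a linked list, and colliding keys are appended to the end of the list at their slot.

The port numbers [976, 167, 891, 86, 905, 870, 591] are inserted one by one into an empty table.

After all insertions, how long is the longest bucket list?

Insert 976: h=3, bucket 3 empty -> new chain.
Insert 167: h=4, bucket 4 empty -> new chain.
Insert 891: h=5, bucket 5 empty -> new chain.
Insert 86: h=5, bucket 5 nonempty -> append to chain.
Insert 905: h=5, bucket 5 nonempty -> append to chain.
Insert 870: h=5, bucket 5 nonempty -> append to chain.
Insert 591: h=3, bucket 3 nonempty -> append to chain.
Final buckets:
0: -
1: -
2: -
3: 976 -> 591
4: 167
5: 891 -> 86 -> 905 -> 870
6: -

4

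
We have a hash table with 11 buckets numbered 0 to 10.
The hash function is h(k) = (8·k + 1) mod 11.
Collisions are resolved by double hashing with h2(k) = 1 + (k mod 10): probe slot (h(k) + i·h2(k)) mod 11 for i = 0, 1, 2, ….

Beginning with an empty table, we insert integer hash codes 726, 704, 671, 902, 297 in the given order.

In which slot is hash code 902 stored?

4

726 hashes to 1; slot 1 is free -> place at 1.
704 hashes to 1, h2=5; 1 taken -> place at 6.
671 hashes to 1, h2=2; 1 taken -> place at 3.
902 hashes to 1, h2=3; 1 taken -> place at 4.
297 hashes to 1, h2=8; 1 taken -> place at 9.
Table: [—, 726, —, 671, 902, —, 704, —, —, 297, —]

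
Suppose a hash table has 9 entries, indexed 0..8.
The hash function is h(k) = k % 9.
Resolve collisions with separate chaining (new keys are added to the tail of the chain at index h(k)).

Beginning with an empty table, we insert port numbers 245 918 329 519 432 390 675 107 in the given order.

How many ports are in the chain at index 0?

Insert 245: h=2, bucket 2 empty -> new chain.
Insert 918: h=0, bucket 0 empty -> new chain.
Insert 329: h=5, bucket 5 empty -> new chain.
Insert 519: h=6, bucket 6 empty -> new chain.
Insert 432: h=0, bucket 0 nonempty -> append to chain.
Insert 390: h=3, bucket 3 empty -> new chain.
Insert 675: h=0, bucket 0 nonempty -> append to chain.
Insert 107: h=8, bucket 8 empty -> new chain.
Final buckets:
0: 918 -> 432 -> 675
1: -
2: 245
3: 390
4: -
5: 329
6: 519
7: -
8: 107

3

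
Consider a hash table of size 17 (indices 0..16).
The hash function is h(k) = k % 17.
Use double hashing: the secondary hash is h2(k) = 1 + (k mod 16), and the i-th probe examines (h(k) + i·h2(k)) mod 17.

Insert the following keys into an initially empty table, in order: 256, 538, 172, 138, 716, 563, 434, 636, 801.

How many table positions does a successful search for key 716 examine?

2

256 hashes to 1; slot 1 is free -> place at 1.
538 hashes to 11; slot 11 is free -> place at 11.
172 hashes to 2; slot 2 is free -> place at 2.
138 hashes to 2, h2=11; 2 taken -> place at 13.
716 hashes to 2, h2=13; 2 taken -> place at 15.
563 hashes to 2, h2=4; 2 taken -> place at 6.
434 hashes to 9; slot 9 is free -> place at 9.
636 hashes to 7; slot 7 is free -> place at 7.
801 hashes to 2, h2=2; 2 taken -> place at 4.
Table: [∅, 256, 172, ∅, 801, ∅, 563, 636, ∅, 434, ∅, 538, ∅, 138, ∅, 716, ∅]
Lookup 716: h=2, h2=13, probe 2,15 → found at 15.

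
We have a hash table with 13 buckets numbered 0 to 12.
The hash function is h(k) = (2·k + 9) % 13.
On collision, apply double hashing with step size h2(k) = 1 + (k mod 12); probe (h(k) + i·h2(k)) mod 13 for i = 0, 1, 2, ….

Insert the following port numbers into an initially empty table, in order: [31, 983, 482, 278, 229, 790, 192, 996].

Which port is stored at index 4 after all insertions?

192

31 hashes to 6; slot 6 is free → place at 6.
983 hashes to 12; slot 12 is free → place at 12.
482 hashes to 11; slot 11 is free → place at 11.
278 hashes to 6, h2=3; 6 taken → place at 9.
229 hashes to 12, h2=2; 12 taken → place at 1.
790 hashes to 3; slot 3 is free → place at 3.
192 hashes to 3, h2=1; 3 taken → place at 4.
996 hashes to 12, h2=1; 12 taken → place at 0.
Table: [996, 229, -, 790, 192, -, 31, -, -, 278, -, 482, 983]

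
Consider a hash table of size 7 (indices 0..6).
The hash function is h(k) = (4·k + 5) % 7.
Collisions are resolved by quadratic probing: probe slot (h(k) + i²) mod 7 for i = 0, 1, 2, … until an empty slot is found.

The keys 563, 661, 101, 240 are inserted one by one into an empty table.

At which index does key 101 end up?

Insert 563: h=3, slot 3 empty -> index 3.
Insert 661: h=3, slot 3 occupied -> index 4.
Insert 101: h=3, slots 3,4 occupied -> index 0.
Insert 240: h=6, slot 6 empty -> index 6.
Table: [101, -, -, 563, 661, -, 240]

0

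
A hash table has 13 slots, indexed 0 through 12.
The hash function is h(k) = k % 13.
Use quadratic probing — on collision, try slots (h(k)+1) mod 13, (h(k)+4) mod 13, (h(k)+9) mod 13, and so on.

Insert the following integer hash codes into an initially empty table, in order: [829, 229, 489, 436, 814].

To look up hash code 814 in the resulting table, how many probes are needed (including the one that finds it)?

Insert 829: h=10, slot 10 empty → index 10.
Insert 229: h=8, slot 8 empty → index 8.
Insert 489: h=8, slot 8 occupied → index 9.
Insert 436: h=7, slot 7 empty → index 7.
Insert 814: h=8, slots 8,9 occupied → index 12.
Table: [—, —, —, —, —, —, —, 436, 229, 489, 829, —, 814]
Lookup 814: h=8, probe 8,9,12 → found at 12.

3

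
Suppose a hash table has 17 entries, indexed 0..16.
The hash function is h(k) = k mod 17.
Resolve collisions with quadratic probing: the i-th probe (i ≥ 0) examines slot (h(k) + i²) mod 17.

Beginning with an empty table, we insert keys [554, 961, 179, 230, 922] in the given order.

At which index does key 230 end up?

1

554 hashes to 10; slot 10 is free => place at 10.
961 hashes to 9; slot 9 is free => place at 9.
179 hashes to 9; 9,10 taken => place at 13.
230 hashes to 9; 9,10,13 taken => place at 1.
922 hashes to 4; slot 4 is free => place at 4.
Table: [-, 230, -, -, 922, -, -, -, -, 961, 554, -, -, 179, -, -, -]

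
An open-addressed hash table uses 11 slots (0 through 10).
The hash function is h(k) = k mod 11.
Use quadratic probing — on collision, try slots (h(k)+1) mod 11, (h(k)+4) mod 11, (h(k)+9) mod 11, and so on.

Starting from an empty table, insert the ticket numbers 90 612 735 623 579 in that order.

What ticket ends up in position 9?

735

Insert 90: h=2, slot 2 empty => index 2.
Insert 612: h=7, slot 7 empty => index 7.
Insert 735: h=9, slot 9 empty => index 9.
Insert 623: h=7, slot 7 occupied => index 8.
Insert 579: h=7, slots 7,8 occupied => index 0.
Table: [579, ∅, 90, ∅, ∅, ∅, ∅, 612, 623, 735, ∅]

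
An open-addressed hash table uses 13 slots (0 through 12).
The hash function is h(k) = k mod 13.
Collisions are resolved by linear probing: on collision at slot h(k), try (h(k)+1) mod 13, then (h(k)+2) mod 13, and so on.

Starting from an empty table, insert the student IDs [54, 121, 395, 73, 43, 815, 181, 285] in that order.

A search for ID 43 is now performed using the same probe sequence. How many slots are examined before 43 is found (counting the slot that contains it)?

Insert 54: h=2, slot 2 empty -> index 2.
Insert 121: h=4, slot 4 empty -> index 4.
Insert 395: h=5, slot 5 empty -> index 5.
Insert 73: h=8, slot 8 empty -> index 8.
Insert 43: h=4, slots 4,5 occupied -> index 6.
Insert 815: h=9, slot 9 empty -> index 9.
Insert 181: h=12, slot 12 empty -> index 12.
Insert 285: h=12, slot 12 occupied -> index 0.
Table: [285, ∅, 54, ∅, 121, 395, 43, ∅, 73, 815, ∅, ∅, 181]
Lookup 43: h=4, probe 4,5,6 → found at 6.

3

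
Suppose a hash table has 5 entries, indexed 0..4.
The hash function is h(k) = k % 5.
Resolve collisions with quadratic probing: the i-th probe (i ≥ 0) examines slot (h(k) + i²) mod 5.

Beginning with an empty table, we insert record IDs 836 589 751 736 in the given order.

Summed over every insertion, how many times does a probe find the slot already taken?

3

836: h=1 → slot 1
589: h=4 → slot 4
751: h=1, probe 1,2 → slot 2
736: h=1, probe 1,2,0 → slot 0
Table: [736, 836, 751, —, 589]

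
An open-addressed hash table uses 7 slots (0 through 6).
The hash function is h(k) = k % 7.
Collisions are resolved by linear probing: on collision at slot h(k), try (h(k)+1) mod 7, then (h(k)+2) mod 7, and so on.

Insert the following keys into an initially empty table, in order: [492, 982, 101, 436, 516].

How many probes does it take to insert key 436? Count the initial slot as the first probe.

492: h=2 => slot 2
982: h=2, probe 2,3 => slot 3
101: h=3, probe 3,4 => slot 4
436: h=2, probe 2,3,4,5 => slot 5
516: h=5, probe 5,6 => slot 6
Table: [—, —, 492, 982, 101, 436, 516]

4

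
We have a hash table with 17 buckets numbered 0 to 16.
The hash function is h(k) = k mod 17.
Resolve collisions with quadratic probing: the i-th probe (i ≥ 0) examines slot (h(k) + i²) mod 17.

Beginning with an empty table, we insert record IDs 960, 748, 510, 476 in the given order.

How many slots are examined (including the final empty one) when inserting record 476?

3

960 hashes to 8; slot 8 is free → place at 8.
748 hashes to 0; slot 0 is free → place at 0.
510 hashes to 0; 0 taken → place at 1.
476 hashes to 0; 0,1 taken → place at 4.
Table: [748, 510, -, -, 476, -, -, -, 960, -, -, -, -, -, -, -, -]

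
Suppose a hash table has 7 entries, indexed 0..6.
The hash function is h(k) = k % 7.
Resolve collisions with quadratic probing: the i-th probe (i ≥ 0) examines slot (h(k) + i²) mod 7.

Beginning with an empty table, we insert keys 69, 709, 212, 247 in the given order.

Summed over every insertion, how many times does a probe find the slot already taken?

69 hashes to 6; slot 6 is free => place at 6.
709 hashes to 2; slot 2 is free => place at 2.
212 hashes to 2; 2 taken => place at 3.
247 hashes to 2; 2,3,6 taken => place at 4.
Table: [∅, ∅, 709, 212, 247, ∅, 69]

4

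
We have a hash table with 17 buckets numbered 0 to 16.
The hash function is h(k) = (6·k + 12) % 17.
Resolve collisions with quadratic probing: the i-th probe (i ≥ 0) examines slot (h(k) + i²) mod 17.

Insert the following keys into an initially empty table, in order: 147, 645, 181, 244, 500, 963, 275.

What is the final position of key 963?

Insert 147: h=10, slot 10 empty → index 10.
Insert 645: h=6, slot 6 empty → index 6.
Insert 181: h=10, slot 10 occupied → index 11.
Insert 244: h=14, slot 14 empty → index 14.
Insert 500: h=3, slot 3 empty → index 3.
Insert 963: h=10, slots 10,11,14 occupied → index 2.
Insert 275: h=13, slot 13 empty → index 13.
Table: [-, -, 963, 500, -, -, 645, -, -, -, 147, 181, -, 275, 244, -, -]

2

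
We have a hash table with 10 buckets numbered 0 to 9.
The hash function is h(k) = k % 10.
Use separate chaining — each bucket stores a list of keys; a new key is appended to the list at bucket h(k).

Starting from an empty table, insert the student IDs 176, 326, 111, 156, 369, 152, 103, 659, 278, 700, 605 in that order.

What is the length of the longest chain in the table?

3

Insert 176: h=6, bucket 6 empty -> new chain.
Insert 326: h=6, bucket 6 nonempty -> append to chain.
Insert 111: h=1, bucket 1 empty -> new chain.
Insert 156: h=6, bucket 6 nonempty -> append to chain.
Insert 369: h=9, bucket 9 empty -> new chain.
Insert 152: h=2, bucket 2 empty -> new chain.
Insert 103: h=3, bucket 3 empty -> new chain.
Insert 659: h=9, bucket 9 nonempty -> append to chain.
Insert 278: h=8, bucket 8 empty -> new chain.
Insert 700: h=0, bucket 0 empty -> new chain.
Insert 605: h=5, bucket 5 empty -> new chain.
Final buckets:
0: 700
1: 111
2: 152
3: 103
4: —
5: 605
6: 176 -> 326 -> 156
7: —
8: 278
9: 369 -> 659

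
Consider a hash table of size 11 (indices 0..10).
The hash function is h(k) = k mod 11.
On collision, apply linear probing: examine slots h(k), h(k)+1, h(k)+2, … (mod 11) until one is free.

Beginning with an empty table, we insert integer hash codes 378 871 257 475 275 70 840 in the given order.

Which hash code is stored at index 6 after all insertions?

70

378 hashes to 4; slot 4 is free => place at 4.
871 hashes to 2; slot 2 is free => place at 2.
257 hashes to 4; 4 taken => place at 5.
475 hashes to 2; 2 taken => place at 3.
275 hashes to 0; slot 0 is free => place at 0.
70 hashes to 4; 4,5 taken => place at 6.
840 hashes to 4; 4,5,6 taken => place at 7.
Table: [275, ∅, 871, 475, 378, 257, 70, 840, ∅, ∅, ∅]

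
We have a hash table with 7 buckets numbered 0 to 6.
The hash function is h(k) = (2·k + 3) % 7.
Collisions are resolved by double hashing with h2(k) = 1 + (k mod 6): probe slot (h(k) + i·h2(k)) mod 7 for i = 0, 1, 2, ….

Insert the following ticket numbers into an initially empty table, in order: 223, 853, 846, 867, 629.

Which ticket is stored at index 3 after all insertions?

223: h=1 => slot 1
853: h=1, h2=2, probe 1,3 => slot 3
846: h=1, h2=1, probe 1,2 => slot 2
867: h=1, h2=4, probe 1,5 => slot 5
629: h=1, h2=6, probe 1,0 => slot 0
Table: [629, 223, 846, 853, ∅, 867, ∅]

853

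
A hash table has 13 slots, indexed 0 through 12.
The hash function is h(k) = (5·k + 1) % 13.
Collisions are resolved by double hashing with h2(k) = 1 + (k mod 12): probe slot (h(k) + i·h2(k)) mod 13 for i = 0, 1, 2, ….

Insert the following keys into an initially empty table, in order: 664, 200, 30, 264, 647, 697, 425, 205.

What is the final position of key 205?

1

664 hashes to 6; slot 6 is free -> place at 6.
200 hashes to 0; slot 0 is free -> place at 0.
30 hashes to 8; slot 8 is free -> place at 8.
264 hashes to 8, h2=1; 8 taken -> place at 9.
647 hashes to 12; slot 12 is free -> place at 12.
697 hashes to 2; slot 2 is free -> place at 2.
425 hashes to 7; slot 7 is free -> place at 7.
205 hashes to 12, h2=2; 12 taken -> place at 1.
Table: [200, 205, 697, -, -, -, 664, 425, 30, 264, -, -, 647]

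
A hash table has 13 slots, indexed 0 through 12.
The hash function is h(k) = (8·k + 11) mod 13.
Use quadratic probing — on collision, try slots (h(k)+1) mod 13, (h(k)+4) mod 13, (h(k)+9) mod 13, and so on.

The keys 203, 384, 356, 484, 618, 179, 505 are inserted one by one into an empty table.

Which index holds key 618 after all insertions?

3

203: h=10 => slot 10
384: h=2 => slot 2
356: h=12 => slot 12
484: h=9 => slot 9
618: h=2, probe 2,3 => slot 3
179: h=0 => slot 0
505: h=8 => slot 8
Table: [179, ., 384, 618, ., ., ., ., 505, 484, 203, ., 356]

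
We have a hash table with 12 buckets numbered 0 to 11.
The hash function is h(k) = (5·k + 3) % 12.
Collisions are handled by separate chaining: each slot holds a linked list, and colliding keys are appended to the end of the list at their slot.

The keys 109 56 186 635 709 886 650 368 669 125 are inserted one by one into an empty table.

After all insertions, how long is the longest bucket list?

2

Insert 109: h=8, bucket 8 empty → new chain.
Insert 56: h=7, bucket 7 empty → new chain.
Insert 186: h=9, bucket 9 empty → new chain.
Insert 635: h=10, bucket 10 empty → new chain.
Insert 709: h=8, bucket 8 nonempty → append to chain.
Insert 886: h=5, bucket 5 empty → new chain.
Insert 650: h=1, bucket 1 empty → new chain.
Insert 368: h=7, bucket 7 nonempty → append to chain.
Insert 669: h=0, bucket 0 empty → new chain.
Insert 125: h=4, bucket 4 empty → new chain.
Final buckets:
0: 669
1: 650
2: .
3: .
4: 125
5: 886
6: .
7: 56 -> 368
8: 109 -> 709
9: 186
10: 635
11: .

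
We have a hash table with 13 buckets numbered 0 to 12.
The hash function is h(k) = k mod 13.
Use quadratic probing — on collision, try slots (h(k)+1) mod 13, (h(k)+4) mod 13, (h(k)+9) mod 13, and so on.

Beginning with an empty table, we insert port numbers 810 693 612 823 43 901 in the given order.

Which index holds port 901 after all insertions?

7

810 hashes to 4; slot 4 is free -> place at 4.
693 hashes to 4; 4 taken -> place at 5.
612 hashes to 1; slot 1 is free -> place at 1.
823 hashes to 4; 4,5 taken -> place at 8.
43 hashes to 4; 4,5,8 taken -> place at 0.
901 hashes to 4; 4,5,8,0 taken -> place at 7.
Table: [43, 612, _, _, 810, 693, _, 901, 823, _, _, _, _]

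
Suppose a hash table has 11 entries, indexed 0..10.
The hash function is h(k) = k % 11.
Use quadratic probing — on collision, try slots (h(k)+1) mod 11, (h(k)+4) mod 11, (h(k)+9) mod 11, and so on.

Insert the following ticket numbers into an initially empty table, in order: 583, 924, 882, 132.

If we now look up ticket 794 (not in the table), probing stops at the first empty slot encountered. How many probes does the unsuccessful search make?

583: h=0 → slot 0
924: h=0, probe 0,1 → slot 1
882: h=2 → slot 2
132: h=0, probe 0,1,4 → slot 4
Table: [583, 924, 882, ∅, 132, ∅, ∅, ∅, ∅, ∅, ∅]
Lookup 794: h=2, probe 2,3 → slot 3 empty, not found.

2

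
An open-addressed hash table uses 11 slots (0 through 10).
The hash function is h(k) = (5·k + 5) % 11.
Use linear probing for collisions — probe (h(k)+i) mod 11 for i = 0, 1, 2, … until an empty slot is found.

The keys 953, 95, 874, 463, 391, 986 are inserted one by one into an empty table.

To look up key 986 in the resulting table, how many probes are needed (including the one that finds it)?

953: h=7 -> slot 7
95: h=7, probe 7,8 -> slot 8
874: h=8, probe 8,9 -> slot 9
463: h=10 -> slot 10
391: h=2 -> slot 2
986: h=7, probe 7,8,9,10,0 -> slot 0
Table: [986, _, 391, _, _, _, _, 953, 95, 874, 463]
Lookup 986: h=7, probe 7,8,9,10,0 → found at 0.

5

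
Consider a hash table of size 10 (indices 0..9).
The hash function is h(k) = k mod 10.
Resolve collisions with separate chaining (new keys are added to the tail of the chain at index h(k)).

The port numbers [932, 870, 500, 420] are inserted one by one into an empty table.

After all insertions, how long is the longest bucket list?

Insert 932: h=2, bucket 2 empty → new chain.
Insert 870: h=0, bucket 0 empty → new chain.
Insert 500: h=0, bucket 0 nonempty → append to chain.
Insert 420: h=0, bucket 0 nonempty → append to chain.
Final buckets:
0: 870 -> 500 -> 420
1: _
2: 932
3: _
4: _
5: _
6: _
7: _
8: _
9: _

3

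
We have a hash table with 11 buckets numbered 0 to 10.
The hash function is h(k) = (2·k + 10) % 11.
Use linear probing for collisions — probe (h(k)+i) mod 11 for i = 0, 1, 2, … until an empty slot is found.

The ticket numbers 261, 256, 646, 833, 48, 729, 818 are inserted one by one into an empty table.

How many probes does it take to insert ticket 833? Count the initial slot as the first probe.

4

Insert 261: h=4, slot 4 empty -> index 4.
Insert 256: h=5, slot 5 empty -> index 5.
Insert 646: h=4, slots 4,5 occupied -> index 6.
Insert 833: h=4, slots 4,5,6 occupied -> index 7.
Insert 48: h=7, slot 7 occupied -> index 8.
Insert 729: h=5, slots 5,6,7,8 occupied -> index 9.
Insert 818: h=7, slots 7,8,9 occupied -> index 10.
Table: [_, _, _, _, 261, 256, 646, 833, 48, 729, 818]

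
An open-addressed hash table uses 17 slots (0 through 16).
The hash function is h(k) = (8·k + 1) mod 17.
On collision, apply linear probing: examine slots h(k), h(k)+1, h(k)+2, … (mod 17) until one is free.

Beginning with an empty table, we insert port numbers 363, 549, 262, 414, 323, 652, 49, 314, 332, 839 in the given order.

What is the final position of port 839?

363 hashes to 15; slot 15 is free -> place at 15.
549 hashes to 7; slot 7 is free -> place at 7.
262 hashes to 6; slot 6 is free -> place at 6.
414 hashes to 15; 15 taken -> place at 16.
323 hashes to 1; slot 1 is free -> place at 1.
652 hashes to 15; 15,16 taken -> place at 0.
49 hashes to 2; slot 2 is free -> place at 2.
314 hashes to 14; slot 14 is free -> place at 14.
332 hashes to 5; slot 5 is free -> place at 5.
839 hashes to 15; 15,16,0,1,2 taken -> place at 3.
Table: [652, 323, 49, 839, -, 332, 262, 549, -, -, -, -, -, -, 314, 363, 414]

3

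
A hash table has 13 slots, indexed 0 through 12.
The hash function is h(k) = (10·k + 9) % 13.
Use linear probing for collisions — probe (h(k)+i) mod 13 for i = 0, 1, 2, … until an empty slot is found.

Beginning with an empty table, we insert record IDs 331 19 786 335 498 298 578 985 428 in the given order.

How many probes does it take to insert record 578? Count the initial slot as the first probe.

5

Insert 331: h=4, slot 4 empty → index 4.
Insert 19: h=4, slot 4 occupied → index 5.
Insert 786: h=4, slots 4,5 occupied → index 6.
Insert 335: h=5, slots 5,6 occupied → index 7.
Insert 498: h=10, slot 10 empty → index 10.
Insert 298: h=12, slot 12 empty → index 12.
Insert 578: h=4, slots 4,5,6,7 occupied → index 8.
Insert 985: h=5, slots 5,6,7,8 occupied → index 9.
Insert 428: h=12, slot 12 occupied → index 0.
Table: [428, -, -, -, 331, 19, 786, 335, 578, 985, 498, -, 298]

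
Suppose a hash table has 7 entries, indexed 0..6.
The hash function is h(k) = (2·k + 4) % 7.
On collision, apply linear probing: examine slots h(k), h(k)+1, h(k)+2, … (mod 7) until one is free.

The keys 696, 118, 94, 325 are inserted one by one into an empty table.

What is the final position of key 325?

Insert 696: h=3, slot 3 empty → index 3.
Insert 118: h=2, slot 2 empty → index 2.
Insert 94: h=3, slot 3 occupied → index 4.
Insert 325: h=3, slots 3,4 occupied → index 5.
Table: [-, -, 118, 696, 94, 325, -]

5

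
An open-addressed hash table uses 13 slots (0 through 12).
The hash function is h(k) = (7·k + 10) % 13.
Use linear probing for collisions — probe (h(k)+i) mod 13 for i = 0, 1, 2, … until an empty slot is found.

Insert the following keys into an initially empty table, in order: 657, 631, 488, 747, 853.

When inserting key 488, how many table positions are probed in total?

657: h=7 -> slot 7
631: h=7, probe 7,8 -> slot 8
488: h=7, probe 7,8,9 -> slot 9
747: h=0 -> slot 0
853: h=1 -> slot 1
Table: [747, 853, _, _, _, _, _, 657, 631, 488, _, _, _]

3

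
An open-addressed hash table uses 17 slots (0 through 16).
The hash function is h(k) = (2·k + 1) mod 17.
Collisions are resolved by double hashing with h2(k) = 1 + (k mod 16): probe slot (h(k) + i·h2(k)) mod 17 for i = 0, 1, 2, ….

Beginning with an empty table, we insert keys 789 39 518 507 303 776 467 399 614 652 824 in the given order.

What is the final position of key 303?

10

789: h=15 -> slot 15
39: h=11 -> slot 11
518: h=0 -> slot 0
507: h=12 -> slot 12
303: h=12, h2=16, probe 12,11,10 -> slot 10
776: h=6 -> slot 6
467: h=0, h2=4, probe 0,4 -> slot 4
399: h=0, h2=16, probe 0,16 -> slot 16
614: h=5 -> slot 5
652: h=13 -> slot 13
824: h=0, h2=9, probe 0,9 -> slot 9
Table: [518, -, -, -, 467, 614, 776, -, -, 824, 303, 39, 507, 652, -, 789, 399]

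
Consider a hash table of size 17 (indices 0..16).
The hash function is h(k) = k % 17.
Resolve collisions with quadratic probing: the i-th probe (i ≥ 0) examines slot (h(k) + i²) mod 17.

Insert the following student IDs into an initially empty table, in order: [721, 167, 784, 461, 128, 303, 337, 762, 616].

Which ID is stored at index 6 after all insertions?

Insert 721: h=7, slot 7 empty → index 7.
Insert 167: h=14, slot 14 empty → index 14.
Insert 784: h=2, slot 2 empty → index 2.
Insert 461: h=2, slot 2 occupied → index 3.
Insert 128: h=9, slot 9 empty → index 9.
Insert 303: h=14, slot 14 occupied → index 15.
Insert 337: h=14, slots 14,15 occupied → index 1.
Insert 762: h=14, slots 14,15,1 occupied → index 6.
Insert 616: h=4, slot 4 empty → index 4.
Table: [_, 337, 784, 461, 616, _, 762, 721, _, 128, _, _, _, _, 167, 303, _]

762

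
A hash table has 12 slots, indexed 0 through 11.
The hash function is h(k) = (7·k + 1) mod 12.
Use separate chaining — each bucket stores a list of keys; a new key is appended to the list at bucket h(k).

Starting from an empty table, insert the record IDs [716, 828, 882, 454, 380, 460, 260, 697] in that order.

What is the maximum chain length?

3

Insert 716: h=9, bucket 9 empty → new chain.
Insert 828: h=1, bucket 1 empty → new chain.
Insert 882: h=7, bucket 7 empty → new chain.
Insert 454: h=11, bucket 11 empty → new chain.
Insert 380: h=9, bucket 9 nonempty → append to chain.
Insert 460: h=5, bucket 5 empty → new chain.
Insert 260: h=9, bucket 9 nonempty → append to chain.
Insert 697: h=8, bucket 8 empty → new chain.
Final buckets:
0: _
1: 828
2: _
3: _
4: _
5: 460
6: _
7: 882
8: 697
9: 716 -> 380 -> 260
10: _
11: 454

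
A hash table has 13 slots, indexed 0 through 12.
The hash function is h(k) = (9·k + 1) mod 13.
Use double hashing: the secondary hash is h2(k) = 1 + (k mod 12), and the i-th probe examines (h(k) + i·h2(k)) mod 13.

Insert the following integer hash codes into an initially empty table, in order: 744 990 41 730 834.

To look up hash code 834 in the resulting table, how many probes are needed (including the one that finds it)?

Insert 744: h=2, slot 2 empty → index 2.
Insert 990: h=6, slot 6 empty → index 6.
Insert 41: h=6, h2=6, slot 6 occupied → index 12.
Insert 730: h=6, h2=11, slot 6 occupied → index 4.
Insert 834: h=6, h2=7, slot 6 occupied → index 0.
Table: [834, —, 744, —, 730, —, 990, —, —, —, —, —, 41]
Lookup 834: h=6, h2=7, probe 6,0 → found at 0.

2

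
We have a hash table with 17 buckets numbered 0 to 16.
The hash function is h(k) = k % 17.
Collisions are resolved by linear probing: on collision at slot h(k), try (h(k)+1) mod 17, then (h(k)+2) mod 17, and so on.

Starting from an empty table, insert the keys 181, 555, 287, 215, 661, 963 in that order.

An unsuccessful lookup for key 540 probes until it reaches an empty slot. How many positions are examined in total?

5

Insert 181: h=11, slot 11 empty → index 11.
Insert 555: h=11, slot 11 occupied → index 12.
Insert 287: h=15, slot 15 empty → index 15.
Insert 215: h=11, slots 11,12 occupied → index 13.
Insert 661: h=15, slot 15 occupied → index 16.
Insert 963: h=11, slots 11,12,13 occupied → index 14.
Table: [_, _, _, _, _, _, _, _, _, _, _, 181, 555, 215, 963, 287, 661]
Lookup 540: h=13, probe 13,14,15,16,0 → slot 0 empty, not found.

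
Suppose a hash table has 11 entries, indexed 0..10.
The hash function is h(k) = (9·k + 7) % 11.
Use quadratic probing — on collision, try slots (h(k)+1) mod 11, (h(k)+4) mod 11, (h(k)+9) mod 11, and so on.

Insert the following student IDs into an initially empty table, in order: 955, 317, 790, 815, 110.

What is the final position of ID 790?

Insert 955: h=0, slot 0 empty => index 0.
Insert 317: h=0, slot 0 occupied => index 1.
Insert 790: h=0, slots 0,1 occupied => index 4.
Insert 815: h=5, slot 5 empty => index 5.
Insert 110: h=7, slot 7 empty => index 7.
Table: [955, 317, ., ., 790, 815, ., 110, ., ., .]

4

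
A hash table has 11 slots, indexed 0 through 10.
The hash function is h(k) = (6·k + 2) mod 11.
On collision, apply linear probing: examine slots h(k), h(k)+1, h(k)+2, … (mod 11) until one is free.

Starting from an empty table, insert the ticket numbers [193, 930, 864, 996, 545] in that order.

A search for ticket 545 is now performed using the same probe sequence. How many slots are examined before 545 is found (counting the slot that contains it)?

5

193: h=5 => slot 5
930: h=5, probe 5,6 => slot 6
864: h=5, probe 5,6,7 => slot 7
996: h=5, probe 5,6,7,8 => slot 8
545: h=5, probe 5,6,7,8,9 => slot 9
Table: [—, —, —, —, —, 193, 930, 864, 996, 545, —]
Lookup 545: h=5, probe 5,6,7,8,9 → found at 9.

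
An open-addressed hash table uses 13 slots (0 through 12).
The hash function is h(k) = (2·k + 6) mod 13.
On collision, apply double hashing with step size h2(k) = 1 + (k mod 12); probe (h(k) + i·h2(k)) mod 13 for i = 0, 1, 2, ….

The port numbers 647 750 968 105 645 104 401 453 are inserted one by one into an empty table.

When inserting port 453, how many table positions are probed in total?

647 hashes to 0; slot 0 is free → place at 0.
750 hashes to 11; slot 11 is free → place at 11.
968 hashes to 5; slot 5 is free → place at 5.
105 hashes to 8; slot 8 is free → place at 8.
645 hashes to 9; slot 9 is free → place at 9.
104 hashes to 6; slot 6 is free → place at 6.
401 hashes to 2; slot 2 is free → place at 2.
453 hashes to 2, h2=10; 2 taken → place at 12.
Table: [647, -, 401, -, -, 968, 104, -, 105, 645, -, 750, 453]

2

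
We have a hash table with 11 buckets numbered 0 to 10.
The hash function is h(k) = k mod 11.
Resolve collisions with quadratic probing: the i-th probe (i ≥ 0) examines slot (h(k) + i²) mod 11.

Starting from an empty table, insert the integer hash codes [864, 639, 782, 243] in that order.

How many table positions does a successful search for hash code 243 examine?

864 hashes to 6; slot 6 is free → place at 6.
639 hashes to 1; slot 1 is free → place at 1.
782 hashes to 1; 1 taken → place at 2.
243 hashes to 1; 1,2 taken → place at 5.
Table: [—, 639, 782, —, —, 243, 864, —, —, —, —]
Lookup 243: h=1, probe 1,2,5 → found at 5.

3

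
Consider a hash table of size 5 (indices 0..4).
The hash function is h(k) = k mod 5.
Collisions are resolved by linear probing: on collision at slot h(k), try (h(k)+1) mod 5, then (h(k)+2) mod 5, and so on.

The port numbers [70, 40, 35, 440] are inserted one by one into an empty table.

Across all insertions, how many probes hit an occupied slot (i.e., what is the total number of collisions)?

70 hashes to 0; slot 0 is free -> place at 0.
40 hashes to 0; 0 taken -> place at 1.
35 hashes to 0; 0,1 taken -> place at 2.
440 hashes to 0; 0,1,2 taken -> place at 3.
Table: [70, 40, 35, 440, .]

6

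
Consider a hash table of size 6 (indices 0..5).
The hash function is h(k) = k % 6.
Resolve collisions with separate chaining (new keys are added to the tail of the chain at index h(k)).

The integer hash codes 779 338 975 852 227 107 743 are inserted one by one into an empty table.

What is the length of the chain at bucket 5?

Insert 779: h=5, bucket 5 empty -> new chain.
Insert 338: h=2, bucket 2 empty -> new chain.
Insert 975: h=3, bucket 3 empty -> new chain.
Insert 852: h=0, bucket 0 empty -> new chain.
Insert 227: h=5, bucket 5 nonempty -> append to chain.
Insert 107: h=5, bucket 5 nonempty -> append to chain.
Insert 743: h=5, bucket 5 nonempty -> append to chain.
Final buckets:
0: 852
1: -
2: 338
3: 975
4: -
5: 779 -> 227 -> 107 -> 743

4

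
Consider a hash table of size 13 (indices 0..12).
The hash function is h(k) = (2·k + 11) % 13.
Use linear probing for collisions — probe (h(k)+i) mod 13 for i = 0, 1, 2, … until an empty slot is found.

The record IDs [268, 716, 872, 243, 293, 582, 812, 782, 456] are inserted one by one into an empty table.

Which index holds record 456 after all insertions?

6

268 hashes to 1; slot 1 is free => place at 1.
716 hashes to 0; slot 0 is free => place at 0.
872 hashes to 0; 0,1 taken => place at 2.
243 hashes to 3; slot 3 is free => place at 3.
293 hashes to 12; slot 12 is free => place at 12.
582 hashes to 5; slot 5 is free => place at 5.
812 hashes to 10; slot 10 is free => place at 10.
782 hashes to 2; 2,3 taken => place at 4.
456 hashes to 0; 0,1,2,3,4,5 taken => place at 6.
Table: [716, 268, 872, 243, 782, 582, 456, ., ., ., 812, ., 293]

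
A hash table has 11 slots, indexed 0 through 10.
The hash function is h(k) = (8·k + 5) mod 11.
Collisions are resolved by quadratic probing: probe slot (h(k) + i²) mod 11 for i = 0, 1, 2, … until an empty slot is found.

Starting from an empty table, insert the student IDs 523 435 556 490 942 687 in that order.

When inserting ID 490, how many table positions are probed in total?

523 hashes to 9; slot 9 is free => place at 9.
435 hashes to 9; 9 taken => place at 10.
556 hashes to 9; 9,10 taken => place at 2.
490 hashes to 9; 9,10,2 taken => place at 7.
942 hashes to 6; slot 6 is free => place at 6.
687 hashes to 1; slot 1 is free => place at 1.
Table: [., 687, 556, ., ., ., 942, 490, ., 523, 435]

4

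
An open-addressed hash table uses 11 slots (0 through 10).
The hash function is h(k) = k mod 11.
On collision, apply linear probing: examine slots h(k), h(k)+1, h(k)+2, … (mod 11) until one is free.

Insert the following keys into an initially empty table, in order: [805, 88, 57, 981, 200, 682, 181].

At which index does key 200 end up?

5

805 hashes to 2; slot 2 is free → place at 2.
88 hashes to 0; slot 0 is free → place at 0.
57 hashes to 2; 2 taken → place at 3.
981 hashes to 2; 2,3 taken → place at 4.
200 hashes to 2; 2,3,4 taken → place at 5.
682 hashes to 0; 0 taken → place at 1.
181 hashes to 5; 5 taken → place at 6.
Table: [88, 682, 805, 57, 981, 200, 181, -, -, -, -]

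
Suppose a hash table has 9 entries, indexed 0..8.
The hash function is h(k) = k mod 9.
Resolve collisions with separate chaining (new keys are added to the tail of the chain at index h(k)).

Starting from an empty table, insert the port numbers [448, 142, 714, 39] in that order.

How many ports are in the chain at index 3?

Insert 448: h=7, bucket 7 empty -> new chain.
Insert 142: h=7, bucket 7 nonempty -> append to chain.
Insert 714: h=3, bucket 3 empty -> new chain.
Insert 39: h=3, bucket 3 nonempty -> append to chain.
Final buckets:
0: —
1: —
2: —
3: 714 -> 39
4: —
5: —
6: —
7: 448 -> 142
8: —

2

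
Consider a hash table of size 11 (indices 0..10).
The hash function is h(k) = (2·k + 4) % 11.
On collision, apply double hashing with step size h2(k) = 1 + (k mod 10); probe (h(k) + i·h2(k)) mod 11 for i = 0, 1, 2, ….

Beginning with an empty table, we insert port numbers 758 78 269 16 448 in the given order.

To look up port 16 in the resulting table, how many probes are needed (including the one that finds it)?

2

758 hashes to 2; slot 2 is free -> place at 2.
78 hashes to 6; slot 6 is free -> place at 6.
269 hashes to 3; slot 3 is free -> place at 3.
16 hashes to 3, h2=7; 3 taken -> place at 10.
448 hashes to 9; slot 9 is free -> place at 9.
Table: [-, -, 758, 269, -, -, 78, -, -, 448, 16]
Lookup 16: h=3, h2=7, probe 3,10 → found at 10.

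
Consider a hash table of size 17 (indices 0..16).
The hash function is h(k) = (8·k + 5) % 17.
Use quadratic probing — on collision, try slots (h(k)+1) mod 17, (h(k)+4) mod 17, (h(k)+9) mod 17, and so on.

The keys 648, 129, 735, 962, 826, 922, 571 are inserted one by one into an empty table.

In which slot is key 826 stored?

648 hashes to 4; slot 4 is free → place at 4.
129 hashes to 0; slot 0 is free → place at 0.
735 hashes to 3; slot 3 is free → place at 3.
962 hashes to 0; 0 taken → place at 1.
826 hashes to 0; 0,1,4 taken → place at 9.
922 hashes to 3; 3,4 taken → place at 7.
571 hashes to 0; 0,1,4,9 taken → place at 16.
Table: [129, 962, ., 735, 648, ., ., 922, ., 826, ., ., ., ., ., ., 571]

9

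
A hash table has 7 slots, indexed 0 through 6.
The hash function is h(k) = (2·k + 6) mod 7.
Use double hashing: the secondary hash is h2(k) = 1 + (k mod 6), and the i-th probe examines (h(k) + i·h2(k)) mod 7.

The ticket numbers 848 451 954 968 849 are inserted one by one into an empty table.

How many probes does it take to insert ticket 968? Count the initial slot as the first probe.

2

848: h=1 -> slot 1
451: h=5 -> slot 5
954: h=3 -> slot 3
968: h=3, h2=3, probe 3,6 -> slot 6
849: h=3, h2=4, probe 3,0 -> slot 0
Table: [849, 848, ., 954, ., 451, 968]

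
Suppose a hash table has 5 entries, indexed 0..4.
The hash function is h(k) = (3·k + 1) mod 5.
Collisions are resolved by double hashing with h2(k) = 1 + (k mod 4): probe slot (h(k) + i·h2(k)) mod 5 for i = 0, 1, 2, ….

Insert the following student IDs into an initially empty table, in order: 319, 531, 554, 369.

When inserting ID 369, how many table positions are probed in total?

2

319 hashes to 3; slot 3 is free → place at 3.
531 hashes to 4; slot 4 is free → place at 4.
554 hashes to 3, h2=3; 3 taken → place at 1.
369 hashes to 3, h2=2; 3 taken → place at 0.
Table: [369, 554, ∅, 319, 531]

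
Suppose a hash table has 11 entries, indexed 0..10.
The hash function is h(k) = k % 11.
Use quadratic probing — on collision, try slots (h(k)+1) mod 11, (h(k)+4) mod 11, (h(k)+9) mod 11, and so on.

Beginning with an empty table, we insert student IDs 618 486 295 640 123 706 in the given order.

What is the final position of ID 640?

618: h=2 => slot 2
486: h=2, probe 2,3 => slot 3
295: h=9 => slot 9
640: h=2, probe 2,3,6 => slot 6
123: h=2, probe 2,3,6,0 => slot 0
706: h=2, probe 2,3,6,0,7 => slot 7
Table: [123, —, 618, 486, —, —, 640, 706, —, 295, —]

6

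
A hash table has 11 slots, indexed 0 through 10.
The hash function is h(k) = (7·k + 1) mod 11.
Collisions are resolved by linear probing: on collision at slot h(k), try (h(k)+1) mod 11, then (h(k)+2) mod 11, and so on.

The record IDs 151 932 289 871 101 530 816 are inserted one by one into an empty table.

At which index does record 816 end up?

7

151: h=2 → slot 2
932: h=2, probe 2,3 → slot 3
289: h=0 → slot 0
871: h=4 → slot 4
101: h=4, probe 4,5 → slot 5
530: h=4, probe 4,5,6 → slot 6
816: h=4, probe 4,5,6,7 → slot 7
Table: [289, ∅, 151, 932, 871, 101, 530, 816, ∅, ∅, ∅]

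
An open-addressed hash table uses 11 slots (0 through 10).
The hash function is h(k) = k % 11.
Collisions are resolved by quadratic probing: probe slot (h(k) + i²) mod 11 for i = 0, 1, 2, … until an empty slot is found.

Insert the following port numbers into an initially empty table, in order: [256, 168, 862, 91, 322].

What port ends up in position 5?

862

Insert 256: h=3, slot 3 empty -> index 3.
Insert 168: h=3, slot 3 occupied -> index 4.
Insert 862: h=4, slot 4 occupied -> index 5.
Insert 91: h=3, slots 3,4 occupied -> index 7.
Insert 322: h=3, slots 3,4,7 occupied -> index 1.
Table: [-, 322, -, 256, 168, 862, -, 91, -, -, -]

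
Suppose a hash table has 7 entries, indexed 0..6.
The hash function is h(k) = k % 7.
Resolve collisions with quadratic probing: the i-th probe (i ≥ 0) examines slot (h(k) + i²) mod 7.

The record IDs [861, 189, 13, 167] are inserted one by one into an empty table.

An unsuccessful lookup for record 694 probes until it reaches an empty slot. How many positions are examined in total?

861 hashes to 0; slot 0 is free → place at 0.
189 hashes to 0; 0 taken → place at 1.
13 hashes to 6; slot 6 is free → place at 6.
167 hashes to 6; 6,0 taken → place at 3.
Table: [861, 189, -, 167, -, -, 13]
Lookup 694: h=1, probe 1,2 → slot 2 empty, not found.

2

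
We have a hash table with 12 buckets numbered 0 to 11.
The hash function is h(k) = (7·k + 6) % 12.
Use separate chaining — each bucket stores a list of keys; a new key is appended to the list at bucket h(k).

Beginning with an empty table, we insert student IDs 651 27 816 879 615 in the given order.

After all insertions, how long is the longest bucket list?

4

651 → bucket 3
27 → bucket 3 (collision)
816 → bucket 6
879 → bucket 3 (collision)
615 → bucket 3 (collision)
Final buckets:
0: —
1: —
2: —
3: 651 -> 27 -> 879 -> 615
4: —
5: —
6: 816
7: —
8: —
9: —
10: —
11: —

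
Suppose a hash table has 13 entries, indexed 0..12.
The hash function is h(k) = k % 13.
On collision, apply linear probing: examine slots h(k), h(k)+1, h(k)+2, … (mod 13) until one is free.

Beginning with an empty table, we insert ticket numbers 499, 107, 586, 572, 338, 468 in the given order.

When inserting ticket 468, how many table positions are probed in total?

5

499 hashes to 5; slot 5 is free -> place at 5.
107 hashes to 3; slot 3 is free -> place at 3.
586 hashes to 1; slot 1 is free -> place at 1.
572 hashes to 0; slot 0 is free -> place at 0.
338 hashes to 0; 0,1 taken -> place at 2.
468 hashes to 0; 0,1,2,3 taken -> place at 4.
Table: [572, 586, 338, 107, 468, 499, -, -, -, -, -, -, -]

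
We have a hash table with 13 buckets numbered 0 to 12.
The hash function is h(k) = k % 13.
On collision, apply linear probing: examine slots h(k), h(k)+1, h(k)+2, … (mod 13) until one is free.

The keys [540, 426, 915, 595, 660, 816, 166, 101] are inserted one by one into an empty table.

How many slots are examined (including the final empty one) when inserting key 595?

2

540 hashes to 7; slot 7 is free → place at 7.
426 hashes to 10; slot 10 is free → place at 10.
915 hashes to 5; slot 5 is free → place at 5.
595 hashes to 10; 10 taken → place at 11.
660 hashes to 10; 10,11 taken → place at 12.
816 hashes to 10; 10,11,12 taken → place at 0.
166 hashes to 10; 10,11,12,0 taken → place at 1.
101 hashes to 10; 10,11,12,0,1 taken → place at 2.
Table: [816, 166, 101, -, -, 915, -, 540, -, -, 426, 595, 660]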